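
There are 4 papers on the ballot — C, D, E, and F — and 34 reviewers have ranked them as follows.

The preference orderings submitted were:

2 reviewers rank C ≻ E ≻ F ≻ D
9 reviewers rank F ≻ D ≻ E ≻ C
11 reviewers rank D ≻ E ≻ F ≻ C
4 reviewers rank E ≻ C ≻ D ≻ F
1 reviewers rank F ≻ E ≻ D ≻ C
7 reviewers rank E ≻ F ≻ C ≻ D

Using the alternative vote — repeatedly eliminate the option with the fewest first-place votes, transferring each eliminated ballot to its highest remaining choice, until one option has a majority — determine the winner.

D

Round 1: D 11, E 11, F 10, C 2. C has the fewest and is eliminated.
Round 2: E 13, D 11, F 10. F has the fewest and is eliminated.
Round 3: D 20, E 14. D has a majority.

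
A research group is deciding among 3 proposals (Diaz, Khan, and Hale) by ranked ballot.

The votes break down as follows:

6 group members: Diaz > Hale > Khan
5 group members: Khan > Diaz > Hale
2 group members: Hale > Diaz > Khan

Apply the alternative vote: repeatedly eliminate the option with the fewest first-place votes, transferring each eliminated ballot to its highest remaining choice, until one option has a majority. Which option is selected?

Round 1: Diaz 6, Khan 5, Hale 2. Hale has the fewest and is eliminated.
Round 2: Diaz 8, Khan 5. Diaz has a majority.

Diaz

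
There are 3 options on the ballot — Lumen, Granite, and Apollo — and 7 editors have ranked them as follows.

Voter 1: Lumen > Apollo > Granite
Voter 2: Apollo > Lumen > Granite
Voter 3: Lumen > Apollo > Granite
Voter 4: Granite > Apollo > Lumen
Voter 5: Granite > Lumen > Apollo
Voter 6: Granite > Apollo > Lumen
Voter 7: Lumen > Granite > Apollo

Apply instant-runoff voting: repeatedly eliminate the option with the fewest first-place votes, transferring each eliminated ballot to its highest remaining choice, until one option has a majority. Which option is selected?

Round 1: Lumen 3, Granite 3, Apollo 1. Apollo has the fewest and is eliminated.
Round 2: Lumen 4, Granite 3. Lumen has a majority.

Lumen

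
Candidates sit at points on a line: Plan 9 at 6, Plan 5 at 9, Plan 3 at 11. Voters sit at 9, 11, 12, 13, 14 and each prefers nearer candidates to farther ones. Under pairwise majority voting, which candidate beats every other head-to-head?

With single-peaked preferences on a line, the Condorcet winner is the candidate closest to the median voter.
The median voter (position 12) is closest to Plan 3 at 11.
Check: Plan 3 vs Plan 5 — voters closer to Plan 3: 4 of 5.

Plan 3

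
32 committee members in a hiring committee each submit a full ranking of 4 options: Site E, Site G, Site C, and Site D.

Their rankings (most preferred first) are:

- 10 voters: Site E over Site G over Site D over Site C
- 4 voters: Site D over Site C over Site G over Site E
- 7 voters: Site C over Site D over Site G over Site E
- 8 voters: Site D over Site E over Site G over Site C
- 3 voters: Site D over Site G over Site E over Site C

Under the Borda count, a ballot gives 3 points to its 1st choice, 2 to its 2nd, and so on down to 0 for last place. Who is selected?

Borda scores:
  Site E: 10·3 + 4·0 + 7·0 + 8·2 + 3·1 = 49
  Site G: 10·2 + 4·1 + 7·1 + 8·1 + 3·2 = 45
  Site C: 10·0 + 4·2 + 7·3 + 8·0 + 3·0 = 29
  Site D: 10·1 + 4·3 + 7·2 + 8·3 + 3·3 = 69
Site D has the highest total.

Site D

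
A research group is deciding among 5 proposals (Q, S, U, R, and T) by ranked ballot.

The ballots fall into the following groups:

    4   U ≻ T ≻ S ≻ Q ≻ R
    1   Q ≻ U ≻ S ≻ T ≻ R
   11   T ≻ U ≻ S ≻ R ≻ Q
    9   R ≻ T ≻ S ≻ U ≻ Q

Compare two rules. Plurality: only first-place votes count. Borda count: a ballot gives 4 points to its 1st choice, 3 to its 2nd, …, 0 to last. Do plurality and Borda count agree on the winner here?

Yes

Plurality first-place counts: Q 1, S 0, U 4, R 9, T 11 → T.
Borda totals: Q 8, S 50, U 61, R 47, T 84 → T.
The two rules agree on T.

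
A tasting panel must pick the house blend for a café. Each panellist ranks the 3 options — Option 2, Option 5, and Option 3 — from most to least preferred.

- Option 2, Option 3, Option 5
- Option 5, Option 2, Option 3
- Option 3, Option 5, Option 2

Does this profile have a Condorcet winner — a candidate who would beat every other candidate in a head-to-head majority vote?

No

Head-to-head results (3 voters total):
Option 2 vs Option 5: Option 5 wins 2–1.
Option 2 vs Option 3: Option 2 wins 2–1.
Option 5 vs Option 3: Option 3 wins 2–1.
No candidate beats all others: Option 2 beats Option 3 beats Option 5 beats Option 2, a majority cycle.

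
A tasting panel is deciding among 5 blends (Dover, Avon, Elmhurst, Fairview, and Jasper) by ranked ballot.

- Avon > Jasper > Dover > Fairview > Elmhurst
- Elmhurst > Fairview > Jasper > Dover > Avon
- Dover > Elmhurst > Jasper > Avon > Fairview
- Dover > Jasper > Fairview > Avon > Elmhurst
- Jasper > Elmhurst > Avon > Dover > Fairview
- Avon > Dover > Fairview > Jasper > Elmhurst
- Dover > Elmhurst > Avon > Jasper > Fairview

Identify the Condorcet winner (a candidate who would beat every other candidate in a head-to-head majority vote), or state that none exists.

Head-to-head results (7 voters total):
Dover vs Avon: Dover wins 4–3.
Dover vs Elmhurst: Dover wins 5–2.
Dover vs Fairview: Dover wins 6–1.
Dover vs Jasper: Dover wins 4–3.
Avon vs Elmhurst: Elmhurst wins 4–3.
Avon vs Fairview: Avon wins 5–2.
Avon vs Jasper: Jasper wins 4–3.
Elmhurst vs Fairview: Elmhurst wins 4–3.
Elmhurst vs Jasper: Jasper wins 4–3.
Fairview vs Jasper: Jasper wins 5–2.
Dover beats each rival — Avon (4–3), Elmhurst (5–2), Fairview (6–1), Jasper (4–3) — so Dover is the Condorcet winner.

Dover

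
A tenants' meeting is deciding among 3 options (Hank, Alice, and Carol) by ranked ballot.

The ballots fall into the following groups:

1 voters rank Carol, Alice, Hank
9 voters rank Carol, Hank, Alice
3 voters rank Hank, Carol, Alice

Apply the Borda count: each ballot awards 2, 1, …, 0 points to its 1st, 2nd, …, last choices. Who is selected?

Carol

Borda scores:
  Hank: 0 + 9·1 + 3·2 = 15
  Alice: 1 + 9·0 + 3·0 = 1
  Carol: 2 + 9·2 + 3·1 = 23
Carol has the highest total.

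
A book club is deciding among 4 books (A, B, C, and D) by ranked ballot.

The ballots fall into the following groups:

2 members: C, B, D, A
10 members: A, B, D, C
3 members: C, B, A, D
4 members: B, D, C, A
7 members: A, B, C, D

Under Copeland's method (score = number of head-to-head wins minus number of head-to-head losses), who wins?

Pairwise results:
  A vs B: A wins 17–9.
  A vs C: A wins 17–9.
  A vs D: A wins 20–6.
  B vs C: B wins 21–5.
  B vs D: B wins 26–0.
  C vs D: D wins 14–12.
Copeland scores (wins − losses):
  A: 3 − 0 = 3
  B: 2 − 1 = 1
  C: 0 − 3 = -3
  D: 1 − 2 = -1
A has the best Copeland score.

A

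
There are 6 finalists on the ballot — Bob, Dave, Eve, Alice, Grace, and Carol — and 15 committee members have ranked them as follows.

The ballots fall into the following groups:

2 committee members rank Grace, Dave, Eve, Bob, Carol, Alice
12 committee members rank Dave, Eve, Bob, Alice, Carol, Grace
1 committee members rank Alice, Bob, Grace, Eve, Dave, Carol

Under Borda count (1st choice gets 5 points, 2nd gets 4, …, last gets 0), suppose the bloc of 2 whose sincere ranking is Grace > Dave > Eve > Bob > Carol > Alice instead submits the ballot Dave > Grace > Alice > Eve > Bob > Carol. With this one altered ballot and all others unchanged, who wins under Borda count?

Borda totals with the altered ballot: Bob 42, Dave 71, Eve 54, Alice 35, Grace 11, Carol 12.
The winner is unchanged: still Dave.

Dave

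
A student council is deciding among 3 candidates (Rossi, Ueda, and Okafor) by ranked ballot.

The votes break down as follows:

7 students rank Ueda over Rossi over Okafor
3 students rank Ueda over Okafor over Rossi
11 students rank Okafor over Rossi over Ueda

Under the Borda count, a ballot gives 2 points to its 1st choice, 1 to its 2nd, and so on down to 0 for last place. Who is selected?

Borda scores:
  Rossi: 7·1 + 3·0 + 11·1 = 18
  Ueda: 7·2 + 3·2 + 11·0 = 20
  Okafor: 7·0 + 3·1 + 11·2 = 25
Okafor has the highest total.

Okafor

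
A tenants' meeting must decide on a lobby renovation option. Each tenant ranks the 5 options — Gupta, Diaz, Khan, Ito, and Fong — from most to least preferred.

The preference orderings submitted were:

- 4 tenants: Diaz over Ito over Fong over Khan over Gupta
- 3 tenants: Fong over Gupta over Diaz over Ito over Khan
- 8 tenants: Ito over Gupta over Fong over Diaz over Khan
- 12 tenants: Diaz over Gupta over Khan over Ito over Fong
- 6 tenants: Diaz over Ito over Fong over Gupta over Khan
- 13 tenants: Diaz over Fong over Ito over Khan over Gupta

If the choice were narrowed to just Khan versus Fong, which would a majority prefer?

Ballots ranking Khan above Fong: 12.
Ballots ranking Fong above Khan: 4+3+8+6+13 = 34.
Fong wins the head-to-head, 34–12.

Fong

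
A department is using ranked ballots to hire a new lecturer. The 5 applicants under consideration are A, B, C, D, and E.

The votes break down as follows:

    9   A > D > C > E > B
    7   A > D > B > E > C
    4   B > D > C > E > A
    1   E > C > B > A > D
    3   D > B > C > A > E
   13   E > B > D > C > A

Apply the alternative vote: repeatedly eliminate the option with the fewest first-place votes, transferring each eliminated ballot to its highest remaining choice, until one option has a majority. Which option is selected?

Round 1: A 16, E 14, B 4, D 3, C 0. C has the fewest and is eliminated.
Round 2: A 16, E 14, B 4, D 3. D has the fewest and is eliminated.
Round 3: A 16, E 14, B 7. B has the fewest and is eliminated.
Round 4: A 19, E 18. A has a majority.

A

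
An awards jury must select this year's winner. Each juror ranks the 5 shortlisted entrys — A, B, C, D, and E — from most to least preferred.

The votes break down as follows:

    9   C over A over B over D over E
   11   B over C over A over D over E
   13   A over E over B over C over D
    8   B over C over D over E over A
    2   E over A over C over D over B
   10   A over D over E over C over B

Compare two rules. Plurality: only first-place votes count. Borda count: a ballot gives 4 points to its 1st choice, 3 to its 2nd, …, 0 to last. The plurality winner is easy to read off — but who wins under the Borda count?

A

Plurality first-place counts: A 23, B 19, C 9, D 0, E 2 → A.
Borda totals: A 147, B 120, C 120, D 68, E 75 → A.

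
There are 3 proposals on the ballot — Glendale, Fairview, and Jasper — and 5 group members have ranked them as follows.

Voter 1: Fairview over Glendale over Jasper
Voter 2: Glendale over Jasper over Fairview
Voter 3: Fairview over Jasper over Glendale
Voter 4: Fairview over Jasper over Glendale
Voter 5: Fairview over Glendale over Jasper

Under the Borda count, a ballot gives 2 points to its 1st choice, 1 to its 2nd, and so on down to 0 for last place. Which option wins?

Fairview

Borda scores:
  Glendale: 1 + 2 + 0 + 0 + 1 = 4
  Fairview: 2 + 0 + 2 + 2 + 2 = 8
  Jasper: 0 + 1 + 1 + 1 + 0 = 3
Fairview has the highest total.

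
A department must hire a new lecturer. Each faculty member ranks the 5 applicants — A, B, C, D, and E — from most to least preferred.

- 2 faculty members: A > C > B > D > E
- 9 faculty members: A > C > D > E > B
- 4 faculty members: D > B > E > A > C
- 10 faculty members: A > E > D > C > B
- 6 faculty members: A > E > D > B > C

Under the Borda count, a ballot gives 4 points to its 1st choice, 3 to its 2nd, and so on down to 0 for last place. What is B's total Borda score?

22

Borda scores:
  A: 2·4 + 9·4 + 4·1 + 10·4 + 6·4 = 112
  B: 2·2 + 9·0 + 4·3 + 10·0 + 6·1 = 22
  C: 2·3 + 9·3 + 4·0 + 10·1 + 6·0 = 43
  D: 2·1 + 9·2 + 4·4 + 10·2 + 6·2 = 68
  E: 2·0 + 9·1 + 4·2 + 10·3 + 6·3 = 65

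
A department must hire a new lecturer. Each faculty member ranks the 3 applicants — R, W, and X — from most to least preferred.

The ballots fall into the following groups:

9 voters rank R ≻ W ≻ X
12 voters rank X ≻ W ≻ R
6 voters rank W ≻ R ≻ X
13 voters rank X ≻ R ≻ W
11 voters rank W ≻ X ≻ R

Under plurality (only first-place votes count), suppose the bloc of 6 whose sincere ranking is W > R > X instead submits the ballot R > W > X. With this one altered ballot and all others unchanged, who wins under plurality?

First-place totals with the altered ballot: R 15, W 11, X 25.
The winner is unchanged: still X.

X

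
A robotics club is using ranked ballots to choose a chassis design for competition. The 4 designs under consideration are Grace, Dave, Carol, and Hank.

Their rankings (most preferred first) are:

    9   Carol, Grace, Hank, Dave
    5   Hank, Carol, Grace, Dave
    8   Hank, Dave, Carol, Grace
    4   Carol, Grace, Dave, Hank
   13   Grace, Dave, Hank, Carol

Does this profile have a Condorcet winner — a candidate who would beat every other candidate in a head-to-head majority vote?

Head-to-head results (39 voters total):
Grace vs Dave: Grace wins 31–8.
Grace vs Carol: Carol wins 26–13.
Grace vs Hank: Grace wins 26–13.
Dave vs Carol: Dave wins 21–18.
Dave vs Hank: Hank wins 22–17.
Carol vs Hank: Hank wins 26–13.
No candidate beats all others: Grace beats Dave beats Carol beats Grace, a majority cycle.

No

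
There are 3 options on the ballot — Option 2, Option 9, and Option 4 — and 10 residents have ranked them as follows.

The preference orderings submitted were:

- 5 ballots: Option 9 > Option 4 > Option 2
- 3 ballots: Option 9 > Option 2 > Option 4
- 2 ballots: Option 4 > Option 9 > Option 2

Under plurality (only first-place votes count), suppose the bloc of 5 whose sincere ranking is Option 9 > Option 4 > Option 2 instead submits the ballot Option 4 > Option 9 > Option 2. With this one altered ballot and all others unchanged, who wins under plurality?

Option 4

First-place totals with the altered ballot: Option 2 0, Option 9 3, Option 4 7.
The switch changes the winner from Option 9 to Option 4.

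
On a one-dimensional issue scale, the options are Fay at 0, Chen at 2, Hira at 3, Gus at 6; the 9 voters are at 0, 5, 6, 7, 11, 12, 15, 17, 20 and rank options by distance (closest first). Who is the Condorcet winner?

Gus

With single-peaked preferences on a line, the Condorcet winner is the candidate closest to the median voter.
The median voter (position 11) is closest to Gus at 6.
Check: Gus vs Hira — voters closer to Gus: 8 of 9.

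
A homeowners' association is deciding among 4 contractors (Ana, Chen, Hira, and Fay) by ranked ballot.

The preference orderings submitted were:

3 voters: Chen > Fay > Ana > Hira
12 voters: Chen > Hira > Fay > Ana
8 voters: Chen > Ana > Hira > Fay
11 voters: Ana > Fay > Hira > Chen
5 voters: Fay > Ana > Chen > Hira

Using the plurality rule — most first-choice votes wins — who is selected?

First-place vote totals:
  Ana: 11
  Chen: 23
  Hira: 0
  Fay: 5
Chen has the most first-place votes.

Chen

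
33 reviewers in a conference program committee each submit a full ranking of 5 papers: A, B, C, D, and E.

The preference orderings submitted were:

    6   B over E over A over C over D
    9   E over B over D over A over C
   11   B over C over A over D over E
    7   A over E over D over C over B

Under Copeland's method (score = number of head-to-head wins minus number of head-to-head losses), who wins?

Pairwise results:
  A vs B: B wins 26–7.
  A vs C: A wins 22–11.
  A vs D: A wins 24–9.
  A vs E: A wins 18–15.
  B vs C: B wins 26–7.
  B vs D: B wins 26–7.
  B vs E: B wins 17–16.
  C vs D: C wins 17–16.
  C vs E: E wins 22–11.
  D vs E: E wins 22–11.
Copeland scores (wins − losses):
  A: 3 − 1 = 2
  B: 4 − 0 = 4
  C: 1 − 3 = -2
  D: 0 − 4 = -4
  E: 2 − 2 = 0
B has the best Copeland score.

B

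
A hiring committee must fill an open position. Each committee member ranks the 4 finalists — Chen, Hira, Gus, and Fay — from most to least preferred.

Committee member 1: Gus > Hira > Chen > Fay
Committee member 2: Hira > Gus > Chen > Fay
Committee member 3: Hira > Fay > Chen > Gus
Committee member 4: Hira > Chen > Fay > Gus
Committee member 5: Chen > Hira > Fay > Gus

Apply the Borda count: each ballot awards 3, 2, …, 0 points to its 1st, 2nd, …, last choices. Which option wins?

Borda scores:
  Chen: 1 + 1 + 1 + 2 + 3 = 8
  Hira: 2 + 3 + 3 + 3 + 2 = 13
  Gus: 3 + 2 + 0 + 0 + 0 = 5
  Fay: 0 + 0 + 2 + 1 + 1 = 4
Hira has the highest total.

Hira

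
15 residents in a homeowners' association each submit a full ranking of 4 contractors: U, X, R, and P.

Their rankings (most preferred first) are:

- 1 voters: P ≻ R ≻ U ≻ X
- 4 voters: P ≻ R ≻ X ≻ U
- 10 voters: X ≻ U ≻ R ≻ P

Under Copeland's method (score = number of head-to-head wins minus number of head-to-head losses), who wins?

X

Pairwise results:
  U vs X: X wins 14–1.
  U vs R: U wins 10–5.
  U vs P: U wins 10–5.
  X vs R: X wins 10–5.
  X vs P: X wins 10–5.
  R vs P: R wins 10–5.
Copeland scores (wins − losses):
  U: 2 − 1 = 1
  X: 3 − 0 = 3
  R: 1 − 2 = -1
  P: 0 − 3 = -3
X has the best Copeland score.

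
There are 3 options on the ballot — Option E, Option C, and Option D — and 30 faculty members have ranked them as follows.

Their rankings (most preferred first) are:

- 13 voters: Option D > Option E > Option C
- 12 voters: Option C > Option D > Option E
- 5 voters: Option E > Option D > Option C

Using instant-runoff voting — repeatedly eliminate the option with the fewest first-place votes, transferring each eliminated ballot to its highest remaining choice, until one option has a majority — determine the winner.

Round 1: Option D 13, Option C 12, Option E 5. Option E has the fewest and is eliminated.
Round 2: Option D 18, Option C 12. Option D has a majority.

Option D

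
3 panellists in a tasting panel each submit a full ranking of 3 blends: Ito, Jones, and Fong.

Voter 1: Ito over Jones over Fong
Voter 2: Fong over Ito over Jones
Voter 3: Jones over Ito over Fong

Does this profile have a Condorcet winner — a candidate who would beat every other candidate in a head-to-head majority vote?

Head-to-head results (3 voters total):
Ito vs Jones: Ito wins 2–1.
Ito vs Fong: Ito wins 2–1.
Jones vs Fong: Jones wins 2–1.
Ito beats each rival — Jones (2–1), Fong (2–1) — so Ito is the Condorcet winner.

Yes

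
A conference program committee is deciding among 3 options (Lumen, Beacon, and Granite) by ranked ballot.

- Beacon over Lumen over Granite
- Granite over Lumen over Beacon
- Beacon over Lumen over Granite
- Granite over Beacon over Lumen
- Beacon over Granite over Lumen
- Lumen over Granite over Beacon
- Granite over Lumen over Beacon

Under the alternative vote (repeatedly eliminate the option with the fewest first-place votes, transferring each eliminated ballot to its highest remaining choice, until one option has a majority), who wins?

Granite

Round 1: Beacon 3, Granite 3, Lumen 1. Lumen has the fewest and is eliminated.
Round 2: Granite 4, Beacon 3. Granite has a majority.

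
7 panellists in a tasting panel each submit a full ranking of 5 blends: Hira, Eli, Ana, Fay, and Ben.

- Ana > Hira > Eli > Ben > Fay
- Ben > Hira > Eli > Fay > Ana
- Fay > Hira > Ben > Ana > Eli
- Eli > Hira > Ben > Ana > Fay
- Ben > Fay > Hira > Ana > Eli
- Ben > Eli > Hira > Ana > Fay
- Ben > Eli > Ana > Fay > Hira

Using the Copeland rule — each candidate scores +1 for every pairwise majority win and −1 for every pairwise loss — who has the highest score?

Pairwise results:
  Hira vs Eli: Hira wins 4–3.
  Hira vs Ana: Hira wins 5–2.
  Hira vs Fay: Hira wins 4–3.
  Hira vs Ben: Ben wins 4–3.
  Eli vs Ana: Eli wins 4–3.
  Eli vs Fay: Eli wins 5–2.
  Eli vs Ben: Ben wins 5–2.
  Ana vs Fay: Ana wins 4–3.
  Ana vs Ben: Ben wins 6–1.
  Fay vs Ben: Ben wins 6–1.
Copeland scores (wins − losses):
  Hira: 3 − 1 = 2
  Eli: 2 − 2 = 0
  Ana: 1 − 3 = -2
  Fay: 0 − 4 = -4
  Ben: 4 − 0 = 4
Ben has the best Copeland score.

Ben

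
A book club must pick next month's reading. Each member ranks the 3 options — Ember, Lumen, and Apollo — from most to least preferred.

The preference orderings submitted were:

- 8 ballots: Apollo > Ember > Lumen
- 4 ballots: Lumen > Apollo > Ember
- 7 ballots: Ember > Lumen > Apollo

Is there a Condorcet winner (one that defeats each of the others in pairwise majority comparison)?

Head-to-head results (19 voters total):
Ember vs Lumen: Ember wins 15–4.
Ember vs Apollo: Apollo wins 12–7.
Lumen vs Apollo: Lumen wins 11–8.
No candidate beats all others: Ember beats Lumen beats Apollo beats Ember, a majority cycle.

No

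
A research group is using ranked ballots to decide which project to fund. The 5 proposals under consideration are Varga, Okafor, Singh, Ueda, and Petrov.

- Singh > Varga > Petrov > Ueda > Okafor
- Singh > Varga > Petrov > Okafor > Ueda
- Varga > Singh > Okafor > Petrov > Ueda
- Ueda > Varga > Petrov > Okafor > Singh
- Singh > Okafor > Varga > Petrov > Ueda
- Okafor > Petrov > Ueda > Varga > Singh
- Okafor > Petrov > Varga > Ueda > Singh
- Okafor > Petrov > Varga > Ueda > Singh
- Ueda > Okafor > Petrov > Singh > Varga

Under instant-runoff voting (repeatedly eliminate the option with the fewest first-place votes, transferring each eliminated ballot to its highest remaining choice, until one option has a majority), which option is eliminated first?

Petrov

Round 1: Okafor 3, Singh 3, Ueda 2, Varga 1, Petrov 0. Petrov has the fewest and is eliminated.
Round 2: Okafor 3, Singh 3, Ueda 2, Varga 1. Varga has the fewest and is eliminated.
Round 3: Singh 4, Okafor 3, Ueda 2. Ueda has the fewest and is eliminated.
Round 4: Okafor 5, Singh 4. Okafor has a majority.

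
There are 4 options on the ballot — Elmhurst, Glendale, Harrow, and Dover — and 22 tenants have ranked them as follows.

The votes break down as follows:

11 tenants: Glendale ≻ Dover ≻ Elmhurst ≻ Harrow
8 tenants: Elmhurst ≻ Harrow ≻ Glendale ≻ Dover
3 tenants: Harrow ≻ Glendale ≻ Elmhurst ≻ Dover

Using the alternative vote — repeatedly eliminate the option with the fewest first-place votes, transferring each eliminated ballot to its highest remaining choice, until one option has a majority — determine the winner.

Round 1: Glendale 11, Elmhurst 8, Harrow 3, Dover 0. Dover has the fewest and is eliminated.
Round 2: Glendale 11, Elmhurst 8, Harrow 3. Harrow has the fewest and is eliminated.
Round 3: Glendale 14, Elmhurst 8. Glendale has a majority.

Glendale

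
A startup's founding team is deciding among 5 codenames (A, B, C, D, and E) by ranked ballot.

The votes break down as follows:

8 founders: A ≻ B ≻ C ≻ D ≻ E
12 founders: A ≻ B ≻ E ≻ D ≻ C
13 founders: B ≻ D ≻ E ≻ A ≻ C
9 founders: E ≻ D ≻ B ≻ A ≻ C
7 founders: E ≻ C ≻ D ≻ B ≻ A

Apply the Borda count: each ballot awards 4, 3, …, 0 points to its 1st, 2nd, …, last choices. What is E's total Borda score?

Borda scores:
  A: 8·4 + 12·4 + 13·1 + 9·1 + 7·0 = 102
  B: 8·3 + 12·3 + 13·4 + 9·2 + 7·1 = 137
  C: 8·2 + 12·0 + 13·0 + 9·0 + 7·3 = 37
  D: 8·1 + 12·1 + 13·3 + 9·3 + 7·2 = 100
  E: 8·0 + 12·2 + 13·2 + 9·4 + 7·4 = 114

114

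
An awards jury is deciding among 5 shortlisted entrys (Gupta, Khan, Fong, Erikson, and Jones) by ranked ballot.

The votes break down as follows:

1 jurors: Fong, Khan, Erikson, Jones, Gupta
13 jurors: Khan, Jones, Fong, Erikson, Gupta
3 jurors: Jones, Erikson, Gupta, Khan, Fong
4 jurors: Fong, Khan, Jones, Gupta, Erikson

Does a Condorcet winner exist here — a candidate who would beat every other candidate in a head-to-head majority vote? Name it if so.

Khan

Head-to-head results (21 voters total):
Gupta vs Khan: Khan wins 18–3.
Gupta vs Fong: Fong wins 18–3.
Gupta vs Erikson: Erikson wins 17–4.
Gupta vs Jones: Jones wins 21–0.
Khan vs Fong: Khan wins 16–5.
Khan vs Erikson: Khan wins 18–3.
Khan vs Jones: Khan wins 18–3.
Fong vs Erikson: Fong wins 18–3.
Fong vs Jones: Jones wins 16–5.
Erikson vs Jones: Jones wins 20–1.
Khan beats each rival — Gupta (18–3), Fong (16–5), Erikson (18–3), Jones (18–3) — so Khan is the Condorcet winner.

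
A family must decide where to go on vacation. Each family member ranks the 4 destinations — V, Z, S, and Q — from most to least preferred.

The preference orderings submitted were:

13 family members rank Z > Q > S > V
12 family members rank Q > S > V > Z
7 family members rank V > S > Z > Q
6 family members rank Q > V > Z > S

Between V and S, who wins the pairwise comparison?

S

Ballots ranking V above S: 7+6 = 13.
Ballots ranking S above V: 13+12 = 25.
S wins the head-to-head, 25–13.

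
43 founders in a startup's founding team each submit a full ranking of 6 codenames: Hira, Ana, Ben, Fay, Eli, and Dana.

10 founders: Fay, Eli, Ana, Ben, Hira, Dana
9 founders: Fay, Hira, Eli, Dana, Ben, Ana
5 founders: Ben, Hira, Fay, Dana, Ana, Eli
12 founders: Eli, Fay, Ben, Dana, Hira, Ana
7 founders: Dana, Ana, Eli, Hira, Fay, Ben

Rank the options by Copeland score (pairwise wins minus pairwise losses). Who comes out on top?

Pairwise results:
  Hira vs Ana: Hira wins 26–17.
  Hira vs Ben: Ben wins 27–16.
  Hira vs Fay: Fay wins 31–12.
  Hira vs Eli: Eli wins 29–14.
  Hira vs Dana: Hira wins 24–19.
  Ana vs Ben: Ben wins 26–17.
  Ana vs Fay: Fay wins 36–7.
  Ana vs Eli: Eli wins 31–12.
  Ana vs Dana: Dana wins 33–10.
  Ben vs Fay: Fay wins 38–5.
  Ben vs Eli: Eli wins 38–5.
  Ben vs Dana: Ben wins 27–16.
  Fay vs Eli: Fay wins 24–19.
  Fay vs Dana: Fay wins 36–7.
  Eli vs Dana: Eli wins 31–12.
Copeland scores (wins − losses):
  Hira: 2 − 3 = -1
  Ana: 0 − 5 = -5
  Ben: 3 − 2 = 1
  Fay: 5 − 0 = 5
  Eli: 4 − 1 = 3
  Dana: 1 − 4 = -3
Fay has the best Copeland score.

Fay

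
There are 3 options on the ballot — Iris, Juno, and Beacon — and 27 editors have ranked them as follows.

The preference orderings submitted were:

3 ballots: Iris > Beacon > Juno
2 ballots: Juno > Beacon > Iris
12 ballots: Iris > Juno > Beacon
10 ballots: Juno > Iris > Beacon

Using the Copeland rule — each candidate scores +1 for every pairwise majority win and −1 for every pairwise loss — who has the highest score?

Pairwise results:
  Iris vs Juno: Iris wins 15–12.
  Iris vs Beacon: Iris wins 25–2.
  Juno vs Beacon: Juno wins 24–3.
Copeland scores (wins − losses):
  Iris: 2 − 0 = 2
  Juno: 1 − 1 = 0
  Beacon: 0 − 2 = -2
Iris has the best Copeland score.

Iris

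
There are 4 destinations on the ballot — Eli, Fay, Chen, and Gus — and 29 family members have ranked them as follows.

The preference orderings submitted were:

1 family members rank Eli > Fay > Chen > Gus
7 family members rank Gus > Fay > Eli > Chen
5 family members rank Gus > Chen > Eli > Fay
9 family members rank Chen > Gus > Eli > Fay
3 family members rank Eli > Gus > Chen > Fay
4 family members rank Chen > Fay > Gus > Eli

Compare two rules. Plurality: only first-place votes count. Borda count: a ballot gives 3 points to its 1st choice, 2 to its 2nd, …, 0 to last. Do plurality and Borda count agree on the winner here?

Plurality first-place counts: Eli 4, Fay 0, Chen 13, Gus 12 → Chen.
Borda totals: Eli 33, Fay 24, Chen 53, Gus 64 → Gus.
The two rules disagree: plurality picks Chen, Borda picks Gus.

No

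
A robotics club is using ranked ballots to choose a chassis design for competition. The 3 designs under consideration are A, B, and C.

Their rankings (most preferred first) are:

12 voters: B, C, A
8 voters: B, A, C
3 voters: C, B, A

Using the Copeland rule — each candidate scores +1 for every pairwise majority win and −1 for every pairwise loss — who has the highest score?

B

Pairwise results:
  A vs B: B wins 23–0.
  A vs C: C wins 15–8.
  B vs C: B wins 20–3.
Copeland scores (wins − losses):
  A: 0 − 2 = -2
  B: 2 − 0 = 2
  C: 1 − 1 = 0
B has the best Copeland score.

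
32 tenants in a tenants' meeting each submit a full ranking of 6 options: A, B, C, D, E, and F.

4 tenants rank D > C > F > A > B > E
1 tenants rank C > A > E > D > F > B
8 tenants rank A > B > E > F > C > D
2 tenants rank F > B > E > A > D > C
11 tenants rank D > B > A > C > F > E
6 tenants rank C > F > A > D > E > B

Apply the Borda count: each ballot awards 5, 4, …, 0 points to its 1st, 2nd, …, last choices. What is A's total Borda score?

Borda scores:
  A: 4·2 + 4 + 8·5 + 2·2 + 11·3 + 6·3 = 107
  B: 4·1 + 0 + 8·4 + 2·4 + 11·4 + 6·0 = 88
  C: 4·4 + 5 + 8·1 + 2·0 + 11·2 + 6·5 = 81
  D: 4·5 + 2 + 8·0 + 2·1 + 11·5 + 6·2 = 91
  E: 4·0 + 3 + 8·3 + 2·3 + 11·0 + 6·1 = 39
  F: 4·3 + 1 + 8·2 + 2·5 + 11·1 + 6·4 = 74

107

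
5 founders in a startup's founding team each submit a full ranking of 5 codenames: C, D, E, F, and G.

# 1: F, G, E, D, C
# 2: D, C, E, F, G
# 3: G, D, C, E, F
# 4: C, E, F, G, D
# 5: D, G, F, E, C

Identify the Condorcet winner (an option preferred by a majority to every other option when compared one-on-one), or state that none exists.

There is no Condorcet winner

Head-to-head results (5 voters total):
C vs D: D wins 4–1.
C vs E: C wins 3–2.
C vs F: C wins 3–2.
C vs G: G wins 3–2.
D vs E: D wins 3–2.
D vs F: D wins 3–2.
D vs G: G wins 3–2.
E vs F: E wins 3–2.
E vs G: G wins 3–2.
F vs G: F wins 3–2.
No candidate beats all others: C beats F beats G beats C, a majority cycle.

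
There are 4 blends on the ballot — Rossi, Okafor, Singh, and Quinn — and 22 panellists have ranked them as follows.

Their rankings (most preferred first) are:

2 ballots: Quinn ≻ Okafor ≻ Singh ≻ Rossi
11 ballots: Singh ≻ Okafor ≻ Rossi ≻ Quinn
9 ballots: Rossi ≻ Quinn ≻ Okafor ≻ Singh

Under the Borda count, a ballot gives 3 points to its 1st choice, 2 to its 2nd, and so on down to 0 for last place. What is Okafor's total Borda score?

35

Borda scores:
  Rossi: 2·0 + 11·1 + 9·3 = 38
  Okafor: 2·2 + 11·2 + 9·1 = 35
  Singh: 2·1 + 11·3 + 9·0 = 35
  Quinn: 2·3 + 11·0 + 9·2 = 24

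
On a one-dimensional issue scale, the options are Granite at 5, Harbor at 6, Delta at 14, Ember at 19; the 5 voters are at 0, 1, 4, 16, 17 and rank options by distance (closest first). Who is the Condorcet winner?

With single-peaked preferences on a line, the Condorcet winner is the candidate closest to the median voter.
The median voter (position 4) is closest to Granite at 5.
Check: Granite vs Delta — voters closer to Granite: 3 of 5.

Granite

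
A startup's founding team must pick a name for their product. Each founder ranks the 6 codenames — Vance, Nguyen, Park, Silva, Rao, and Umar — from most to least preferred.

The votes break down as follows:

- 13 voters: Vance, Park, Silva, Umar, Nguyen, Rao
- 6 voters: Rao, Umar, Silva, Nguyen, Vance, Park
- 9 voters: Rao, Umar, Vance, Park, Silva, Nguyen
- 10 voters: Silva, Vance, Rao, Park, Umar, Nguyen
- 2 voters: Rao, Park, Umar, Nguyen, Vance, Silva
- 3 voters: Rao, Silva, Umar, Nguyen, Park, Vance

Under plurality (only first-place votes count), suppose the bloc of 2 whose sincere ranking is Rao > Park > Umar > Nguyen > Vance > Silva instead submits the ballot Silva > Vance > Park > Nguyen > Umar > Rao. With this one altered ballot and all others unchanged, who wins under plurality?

Rao

First-place totals with the altered ballot: Vance 13, Nguyen 0, Park 0, Silva 12, Rao 18, Umar 0.
The winner is unchanged: still Rao.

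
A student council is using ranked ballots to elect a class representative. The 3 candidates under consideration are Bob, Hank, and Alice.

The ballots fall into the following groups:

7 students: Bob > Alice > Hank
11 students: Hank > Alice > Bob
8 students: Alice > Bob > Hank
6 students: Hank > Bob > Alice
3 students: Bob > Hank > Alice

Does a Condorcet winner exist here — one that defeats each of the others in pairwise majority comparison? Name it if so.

None — there is no Condorcet winner

Head-to-head results (35 voters total):
Bob vs Hank: Bob wins 18–17.
Bob vs Alice: Alice wins 19–16.
Hank vs Alice: Hank wins 20–15.
No candidate beats all others: Bob beats Hank beats Alice beats Bob, a majority cycle.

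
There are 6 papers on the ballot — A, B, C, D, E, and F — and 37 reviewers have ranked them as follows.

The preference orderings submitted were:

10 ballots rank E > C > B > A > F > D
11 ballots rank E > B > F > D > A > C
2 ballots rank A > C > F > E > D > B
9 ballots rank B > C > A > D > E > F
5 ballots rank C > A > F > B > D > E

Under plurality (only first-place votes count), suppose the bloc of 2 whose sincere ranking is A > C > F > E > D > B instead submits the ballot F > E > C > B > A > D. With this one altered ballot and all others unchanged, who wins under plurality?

First-place totals with the altered ballot: A 0, B 9, C 5, D 0, E 21, F 2.
The winner is unchanged: still E.

E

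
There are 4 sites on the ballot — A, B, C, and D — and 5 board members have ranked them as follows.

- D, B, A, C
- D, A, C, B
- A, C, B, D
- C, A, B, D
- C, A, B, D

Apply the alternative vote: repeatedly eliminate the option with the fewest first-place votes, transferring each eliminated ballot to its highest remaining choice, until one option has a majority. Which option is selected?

C

Round 1: C 2, D 2, A 1, B 0. B has the fewest and is eliminated.
Round 2: C 2, D 2, A 1. A has the fewest and is eliminated.
Round 3: C 3, D 2. C has a majority.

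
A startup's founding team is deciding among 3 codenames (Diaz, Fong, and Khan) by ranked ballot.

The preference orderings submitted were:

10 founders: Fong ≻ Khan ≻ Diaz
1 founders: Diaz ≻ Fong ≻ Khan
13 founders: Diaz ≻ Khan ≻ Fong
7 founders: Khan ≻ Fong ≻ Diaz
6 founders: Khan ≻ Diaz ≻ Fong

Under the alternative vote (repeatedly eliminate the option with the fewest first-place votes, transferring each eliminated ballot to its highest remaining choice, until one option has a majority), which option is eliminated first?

Round 1: Diaz 14, Khan 13, Fong 10. Fong has the fewest and is eliminated.
Round 2: Khan 23, Diaz 14. Khan has a majority.

Fong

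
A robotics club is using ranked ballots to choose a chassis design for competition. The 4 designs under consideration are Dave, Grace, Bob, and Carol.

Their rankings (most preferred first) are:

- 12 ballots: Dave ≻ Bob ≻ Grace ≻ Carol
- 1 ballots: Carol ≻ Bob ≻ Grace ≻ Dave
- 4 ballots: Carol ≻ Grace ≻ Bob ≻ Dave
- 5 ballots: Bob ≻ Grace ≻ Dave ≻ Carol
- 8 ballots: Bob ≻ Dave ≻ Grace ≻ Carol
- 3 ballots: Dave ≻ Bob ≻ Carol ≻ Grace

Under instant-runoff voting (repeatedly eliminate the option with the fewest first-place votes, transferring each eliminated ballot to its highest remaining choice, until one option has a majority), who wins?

Bob

Round 1: Dave 15, Bob 13, Carol 5, Grace 0. Grace has the fewest and is eliminated.
Round 2: Dave 15, Bob 13, Carol 5. Carol has the fewest and is eliminated.
Round 3: Bob 18, Dave 15. Bob has a majority.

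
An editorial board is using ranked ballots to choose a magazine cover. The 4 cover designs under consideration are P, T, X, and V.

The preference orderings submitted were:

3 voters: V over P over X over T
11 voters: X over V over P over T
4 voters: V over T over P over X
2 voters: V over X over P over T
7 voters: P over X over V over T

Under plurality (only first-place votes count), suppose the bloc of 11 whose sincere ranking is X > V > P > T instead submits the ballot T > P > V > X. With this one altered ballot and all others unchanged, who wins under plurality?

T

First-place totals with the altered ballot: P 7, T 11, X 0, V 9.
The switch changes the winner from X to T.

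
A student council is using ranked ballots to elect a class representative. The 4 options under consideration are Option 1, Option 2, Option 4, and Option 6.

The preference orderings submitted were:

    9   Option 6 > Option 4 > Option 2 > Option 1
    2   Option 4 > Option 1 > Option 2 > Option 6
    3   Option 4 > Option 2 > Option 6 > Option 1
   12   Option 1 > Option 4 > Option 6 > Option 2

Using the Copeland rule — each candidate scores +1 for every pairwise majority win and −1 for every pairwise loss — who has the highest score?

Option 4

Pairwise results:
  Option 1 vs Option 2: Option 1 wins 14–12.
  Option 1 vs Option 4: Option 4 wins 14–12.
  Option 1 vs Option 6: Option 1 wins 14–12.
  Option 2 vs Option 4: Option 4 wins 26–0.
  Option 2 vs Option 6: Option 6 wins 21–5.
  Option 4 vs Option 6: Option 4 wins 17–9.
Copeland scores (wins − losses):
  Option 1: 2 − 1 = 1
  Option 2: 0 − 3 = -3
  Option 4: 3 − 0 = 3
  Option 6: 1 − 2 = -1
Option 4 has the best Copeland score.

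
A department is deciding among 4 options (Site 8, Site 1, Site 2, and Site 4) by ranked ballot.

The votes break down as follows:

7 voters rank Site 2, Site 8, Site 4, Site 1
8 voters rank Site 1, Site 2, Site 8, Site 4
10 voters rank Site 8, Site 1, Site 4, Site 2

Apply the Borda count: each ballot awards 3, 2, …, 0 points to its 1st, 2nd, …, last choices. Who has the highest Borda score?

Borda scores:
  Site 8: 7·2 + 8·1 + 10·3 = 52
  Site 1: 7·0 + 8·3 + 10·2 = 44
  Site 2: 7·3 + 8·2 + 10·0 = 37
  Site 4: 7·1 + 8·0 + 10·1 = 17
Site 8 has the highest total.

Site 8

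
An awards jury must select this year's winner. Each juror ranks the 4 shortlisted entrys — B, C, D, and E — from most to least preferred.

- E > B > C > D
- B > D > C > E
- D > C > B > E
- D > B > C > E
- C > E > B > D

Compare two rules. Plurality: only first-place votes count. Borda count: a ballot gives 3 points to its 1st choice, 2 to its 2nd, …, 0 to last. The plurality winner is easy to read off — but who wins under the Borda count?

B

Plurality first-place counts: B 1, C 1, D 2, E 1 → D.
Borda totals: B 9, C 8, D 8, E 5 → B.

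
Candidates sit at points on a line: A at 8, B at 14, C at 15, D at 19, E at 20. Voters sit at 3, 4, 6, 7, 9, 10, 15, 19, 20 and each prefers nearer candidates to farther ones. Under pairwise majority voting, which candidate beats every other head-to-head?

A

With single-peaked preferences on a line, the Condorcet winner is the candidate closest to the median voter.
The median voter (position 9) is closest to A at 8.
Check: A vs D — voters closer to A: 6 of 9.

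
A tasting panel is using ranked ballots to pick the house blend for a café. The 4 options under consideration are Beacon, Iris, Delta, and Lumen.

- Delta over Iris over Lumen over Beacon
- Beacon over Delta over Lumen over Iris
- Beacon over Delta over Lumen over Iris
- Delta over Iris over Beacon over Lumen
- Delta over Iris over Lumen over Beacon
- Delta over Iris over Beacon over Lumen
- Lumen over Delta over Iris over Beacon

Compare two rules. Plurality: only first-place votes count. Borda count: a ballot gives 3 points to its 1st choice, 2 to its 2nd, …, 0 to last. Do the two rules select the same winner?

Yes

Plurality first-place counts: Beacon 2, Iris 0, Delta 4, Lumen 1 → Delta.
Borda totals: Beacon 8, Iris 9, Delta 18, Lumen 7 → Delta.
The two rules agree on Delta.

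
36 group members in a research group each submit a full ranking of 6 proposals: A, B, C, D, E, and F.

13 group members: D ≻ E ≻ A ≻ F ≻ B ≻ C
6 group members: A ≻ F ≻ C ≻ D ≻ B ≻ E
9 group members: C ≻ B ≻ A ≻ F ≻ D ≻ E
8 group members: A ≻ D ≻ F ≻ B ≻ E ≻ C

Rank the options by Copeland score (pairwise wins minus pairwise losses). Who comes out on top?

Pairwise results:
  A vs B: A wins 27–9.
  A vs C: A wins 27–9.
  A vs D: A wins 23–13.
  A vs E: A wins 23–13.
  A vs F: A wins 36–0.
  B vs C: B wins 21–15.
  B vs D: D wins 27–9.
  B vs E: B wins 23–13.
  B vs F: F wins 27–9.
  C vs D: D wins 21–15.
  C vs E: E wins 21–15.
  C vs F: F wins 27–9.
  D vs E: D wins 36–0.
  D vs F: D wins 21–15.
  E vs F: F wins 23–13.
Copeland scores (wins − losses):
  A: 5 − 0 = 5
  B: 2 − 3 = -1
  C: 0 − 5 = -5
  D: 4 − 1 = 3
  E: 1 − 4 = -3
  F: 3 − 2 = 1
A has the best Copeland score.

A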